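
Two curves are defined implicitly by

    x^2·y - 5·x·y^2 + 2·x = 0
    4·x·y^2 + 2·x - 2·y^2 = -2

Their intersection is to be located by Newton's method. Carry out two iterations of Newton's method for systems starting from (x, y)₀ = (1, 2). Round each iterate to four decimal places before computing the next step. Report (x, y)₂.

(0.2405, 1.2024)

At (1, 2): F = (-16.0000, 12.0000).
Jacobian J = [[2·x·y - 5·y^2 + 2, x^2 - 10·x·y], [4·y^2 + 2, 8·x·y - 4·y]].
At the point, J = [[-14.0000, -19.0000], [18.0000, 8.0000]] (det J = 230.0000).
Solving J·Δ = −F gives Δ = (-0.4348, -0.5217).
Then the next iterate is (x, y)₁ = (0.5652, 1.4783).
Round to (0.5652, 1.4783) and repeat: F = (-4.573214, 3.700345), J = [[-7.255784, -8.035901], [10.741484, 0.771081]].
Δ = (-0.3247, -0.2759), so (x, y)₂ = (0.2405, 1.2024).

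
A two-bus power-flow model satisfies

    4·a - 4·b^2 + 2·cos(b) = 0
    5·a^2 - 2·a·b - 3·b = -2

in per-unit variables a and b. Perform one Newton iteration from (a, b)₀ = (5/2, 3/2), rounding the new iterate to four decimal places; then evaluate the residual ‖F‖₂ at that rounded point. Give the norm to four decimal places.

At (5/2, 3/2): F = (1.141474, 21.2500).
Jacobian J = [[4, -8·b - 2·sin(b)], [10·a - 2·b, -2·a - 3]].
At the point, J = [[4.0000, -13.994990], [22.0000, -8.0000]] (det J = 275.889779).
Solving J·Δ = −F gives Δ = (-1.0448, -0.2171).
Then the next iterate is (a, b)₁ = (1.4552, 1.2829).
Re-evaluating at (1.4552, 1.2829): F = (-0.194658, 5.005583), so ‖F‖₂ = 5.0094.

5.0094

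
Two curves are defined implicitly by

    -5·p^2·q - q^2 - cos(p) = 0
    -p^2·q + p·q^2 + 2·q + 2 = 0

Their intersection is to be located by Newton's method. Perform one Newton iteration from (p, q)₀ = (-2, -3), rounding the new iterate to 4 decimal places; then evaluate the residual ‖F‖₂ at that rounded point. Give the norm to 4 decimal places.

At (-2, -3): F = (51.416147, -10.0000).
Jacobian J = [[-10·p·q + sin(p), -5·p^2 - 2·q], [-2·p·q + q^2, -p^2 + 2·p·q + 2]].
At the point, J = [[-60.909297, -14.0000], [-3.0000, 10.0000]] (det J = -651.092974).
Solving J·Δ = −F gives Δ = (0.5747, 1.1724).
Then the next iterate is (p, q)₁ = (-1.4253, -1.8276).
Re-evaluating at (-1.4253, -1.8276): F = (15.078560, -2.703143), so ‖F‖₂ = 15.3189.

15.3189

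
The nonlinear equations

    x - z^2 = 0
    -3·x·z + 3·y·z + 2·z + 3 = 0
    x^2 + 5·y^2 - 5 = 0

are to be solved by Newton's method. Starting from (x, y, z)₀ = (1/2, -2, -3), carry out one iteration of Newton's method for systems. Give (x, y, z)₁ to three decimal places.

At (1/2, -2, -3): F = (-8.500, 19.500, 15.250).
Jacobian J = [[1, 0, -2·z], [-3·z, 3·z, -3·x + 3·y + 2], [2·x, 10·y, 0]].
At the point, J = [[1.000, 0.000, 6.000], [9.000, -9.000, -5.500], [1.000, -20.000, 0.000]] (det J = -1136.000).
Solving J·Δ = −F gives Δ = (-0.512, 0.737, 1.502).
Then the next iterate is (x, y, z)₁ = (-0.012, -1.263, -1.498).

(-0.012, -1.263, -1.498)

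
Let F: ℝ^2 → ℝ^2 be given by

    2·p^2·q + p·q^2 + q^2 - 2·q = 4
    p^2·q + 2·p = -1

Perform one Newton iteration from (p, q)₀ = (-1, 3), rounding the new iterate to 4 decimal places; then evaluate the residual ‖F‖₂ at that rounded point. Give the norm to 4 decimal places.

At (-1, 3): F = (-4.0000, 2.0000).
Jacobian J = [[4·p·q + q^2, 2·p^2 + 2·p·q + 2·q - 2], [2·p·q + 2, p^2]].
At the point, J = [[-3.0000, 0.0000], [-4.0000, 1.0000]] (det J = -3.0000).
Solving J·Δ = −F gives Δ = (-1.3333, -7.3333).
Then the next iterate is (p, q)₁ = (-2.3333, -4.3333).
Re-evaluating at (-2.3333, -4.3333): F = (-67.552900, -27.258337), so ‖F‖₂ = 72.8451.

72.8451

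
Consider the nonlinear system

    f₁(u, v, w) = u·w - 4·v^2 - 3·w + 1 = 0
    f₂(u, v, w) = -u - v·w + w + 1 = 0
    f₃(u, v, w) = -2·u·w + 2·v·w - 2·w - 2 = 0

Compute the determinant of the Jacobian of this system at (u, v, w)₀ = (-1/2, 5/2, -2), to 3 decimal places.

50.000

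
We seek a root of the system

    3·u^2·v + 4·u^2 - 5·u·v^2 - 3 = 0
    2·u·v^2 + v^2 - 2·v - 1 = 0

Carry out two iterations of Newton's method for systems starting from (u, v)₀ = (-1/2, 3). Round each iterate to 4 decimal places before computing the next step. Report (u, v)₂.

(-0.0805, 2.7917)

At (-1/2, 3): F = (22.7500, -7.0000).
Jacobian J = [[6·u·v + 8·u - 5·v^2, 3·u^2 - 10·u·v], [2·v^2, 4·u·v + 2·v - 2]].
At the point, J = [[-58.0000, 15.7500], [18.0000, -2.0000]] (det J = -167.5000).
Solving J·Δ = −F gives Δ = (0.3866, -0.0209).
Then the next iterate is (u, v)₁ = (-0.1134, 2.9791).
Round to (-0.1134, 2.9791) and repeat: F = (2.198514, -0.096022), J = [[-47.309364, 3.416878], [17.750074, 2.606880]].
Δ = (0.0329, -0.1874), so (u, v)₂ = (-0.0805, 2.7917).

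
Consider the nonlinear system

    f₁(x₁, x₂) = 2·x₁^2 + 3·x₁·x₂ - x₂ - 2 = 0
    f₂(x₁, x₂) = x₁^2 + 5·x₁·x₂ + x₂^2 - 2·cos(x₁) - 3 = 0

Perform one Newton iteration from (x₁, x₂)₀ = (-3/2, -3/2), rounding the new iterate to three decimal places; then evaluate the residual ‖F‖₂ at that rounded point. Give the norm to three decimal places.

2.427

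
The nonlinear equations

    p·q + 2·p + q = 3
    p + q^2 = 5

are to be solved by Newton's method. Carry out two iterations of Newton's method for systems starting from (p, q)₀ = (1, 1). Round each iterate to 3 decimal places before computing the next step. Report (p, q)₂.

(-0.091, 2.477)

At (1, 1): F = (1.000, -3.000).
Jacobian J = [[q + 2, p + 1], [1, 2·q]].
At the point, J = [[3.000, 2.000], [1.000, 2.000]] (det J = 4.000).
Solving J·Δ = −F gives Δ = (-2.000, 2.500).
Then the next iterate is (p, q)₁ = (-1.000, 3.500).
Round to (-1.000, 3.500) and repeat: F = (-5.000, 6.250), J = [[5.500, 0.000], [1.000, 7.000]].
Δ = (0.909, -1.023), so (p, q)₂ = (-0.091, 2.477).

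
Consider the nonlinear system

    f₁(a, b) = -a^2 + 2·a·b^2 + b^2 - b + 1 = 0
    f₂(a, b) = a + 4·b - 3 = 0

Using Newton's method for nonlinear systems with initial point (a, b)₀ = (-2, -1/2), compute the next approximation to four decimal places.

(-2.0625, 1.2656)

At (-2, -1/2): F = (-3.2500, -7.0000).
Jacobian J = [[-2·a + 2·b^2, 4·a·b + 2·b - 1], [1, 4]].
At the point, J = [[4.5000, 2.0000], [1.0000, 4.0000]] (det J = 16.0000).
Solving J·Δ = −F gives Δ = (-0.0625, 1.7656).
Then the next iterate is (a, b)₁ = (-2.0625, 1.2656).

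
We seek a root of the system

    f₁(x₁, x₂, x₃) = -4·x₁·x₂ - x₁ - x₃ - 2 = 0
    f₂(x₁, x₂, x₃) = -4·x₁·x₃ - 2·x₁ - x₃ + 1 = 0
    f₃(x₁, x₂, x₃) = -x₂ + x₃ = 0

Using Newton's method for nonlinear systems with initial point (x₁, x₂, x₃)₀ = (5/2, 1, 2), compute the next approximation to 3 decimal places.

(2.600, -0.455, -0.455)

At (5/2, 1, 2): F = (-16.500, -26.000, 1.000).
Jacobian J = [[-4·x₂ - 1, -4·x₁, -1], [-4·x₃ - 2, 0, -4·x₁ - 1], [0, -1, 1]].
At the point, J = [[-5.000, -10.000, -1.000], [-10.000, 0.000, -11.000], [0.000, -1.000, 1.000]] (det J = -55.000).
Solving J·Δ = −F gives Δ = (0.100, -1.455, -2.455).
Then the next iterate is (x₁, x₂, x₃)₁ = (2.600, -0.455, -0.455).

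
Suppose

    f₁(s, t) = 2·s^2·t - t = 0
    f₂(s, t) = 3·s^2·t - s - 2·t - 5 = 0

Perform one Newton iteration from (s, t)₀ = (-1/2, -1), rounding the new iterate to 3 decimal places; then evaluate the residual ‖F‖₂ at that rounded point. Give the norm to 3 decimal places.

At (-1/2, -1): F = (0.500, -3.250).
Jacobian J = [[4·s·t, 2·s^2 - 1], [6·s·t - 1, 3·s^2 - 2]].
At the point, J = [[2.000, -0.500], [2.000, -1.250]] (det J = -1.500).
Solving J·Δ = −F gives Δ = (-1.500, -5.000).
Then the next iterate is (s, t)₁ = (-2.000, -6.000).
Re-evaluating at (-2.000, -6.000): F = (-42.000, -63.000), so ‖F‖₂ = 75.717.

75.717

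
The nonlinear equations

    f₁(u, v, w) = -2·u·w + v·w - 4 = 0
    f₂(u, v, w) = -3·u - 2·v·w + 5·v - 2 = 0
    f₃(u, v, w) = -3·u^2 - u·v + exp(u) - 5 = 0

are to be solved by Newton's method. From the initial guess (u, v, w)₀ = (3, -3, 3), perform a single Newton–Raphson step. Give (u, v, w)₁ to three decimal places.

At (3, -3, 3): F = (-31.000, -8.000, -2.91446).
Jacobian J = [[-2·w, w, -2·u + v], [-3, -2·w + 5, -2·v], [-6·u - v + exp(u), -u, 0]].
At the point, J = [[-6.000, 3.000, -9.000], [-3.000, -1.000, 6.000], [5.08554, -3.000, 0.000]] (det J = -143.23017).
Solving J·Δ = −F gives Δ = (-5.587, -10.442, -3.201).
Then the next iterate is (u, v, w)₁ = (-2.587, -13.442, -0.201).

(-2.587, -13.442, -0.201)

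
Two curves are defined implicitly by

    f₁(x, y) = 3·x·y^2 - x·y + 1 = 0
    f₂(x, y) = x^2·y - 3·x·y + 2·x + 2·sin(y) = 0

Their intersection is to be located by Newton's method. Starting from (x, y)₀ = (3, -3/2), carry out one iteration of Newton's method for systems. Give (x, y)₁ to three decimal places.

At (3, -3/2): F = (25.750, 4.00501).
Jacobian J = [[3·y^2 - y, 6·x·y - x], [2·x·y - 3·y + 2, x^2 - 3·x + 2·cos(y)]].
At the point, J = [[8.250, -30.000], [-2.500, 0.14147]] (det J = -73.83284).
Solving J·Δ = −F gives Δ = (1.677, 1.319).
Then the next iterate is (x, y)₁ = (4.677, -0.181).

(4.677, -0.181)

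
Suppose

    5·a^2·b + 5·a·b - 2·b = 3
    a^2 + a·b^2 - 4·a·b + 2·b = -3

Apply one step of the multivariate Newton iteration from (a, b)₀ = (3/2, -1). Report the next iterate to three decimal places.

(8.469, 8.500)

At (3/2, -1): F = (-19.750, 10.750).
Jacobian J = [[10·a·b + 5·b, 5·a^2 + 5·a - 2], [2·a + b^2 - 4·b, 2·a·b - 4·a + 2]].
At the point, J = [[-20.000, 16.750], [8.000, -7.000]] (det J = 6.000).
Solving J·Δ = −F gives Δ = (6.969, 9.500).
Then the next iterate is (a, b)₁ = (8.469, 8.500).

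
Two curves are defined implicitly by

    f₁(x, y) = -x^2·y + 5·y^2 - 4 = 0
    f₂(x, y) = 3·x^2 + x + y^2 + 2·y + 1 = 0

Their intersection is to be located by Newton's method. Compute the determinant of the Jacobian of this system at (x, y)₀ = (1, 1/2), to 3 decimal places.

-31.000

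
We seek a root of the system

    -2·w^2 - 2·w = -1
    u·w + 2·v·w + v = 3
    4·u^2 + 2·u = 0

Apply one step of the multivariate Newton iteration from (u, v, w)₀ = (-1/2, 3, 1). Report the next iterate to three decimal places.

(-0.500, 2.083, 0.500)

At (-1/2, 3, 1): F = (-3.000, 5.500, 0.000).
Jacobian J = [[0, 0, -4·w - 2], [w, 2·w + 1, u + 2·v], [8·u + 2, 0, 0]].
At the point, J = [[0.000, 0.000, -6.000], [1.000, 3.000, 5.500], [-2.000, 0.000, 0.000]] (det J = -36.000).
Solving J·Δ = −F gives Δ = (0.000, -0.917, -0.500).
Then the next iterate is (u, v, w)₁ = (-0.500, 2.083, 0.500).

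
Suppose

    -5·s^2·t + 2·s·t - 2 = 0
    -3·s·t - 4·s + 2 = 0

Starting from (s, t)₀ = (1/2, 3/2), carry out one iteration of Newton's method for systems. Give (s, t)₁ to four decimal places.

At (1/2, 3/2): F = (-2.3750, -2.2500).
Jacobian J = [[-10·s·t + 2·t, -5·s^2 + 2·s], [-3·t - 4, -3·s]].
At the point, J = [[-4.5000, -0.2500], [-8.5000, -1.5000]] (det J = 4.6250).
Solving J·Δ = −F gives Δ = (-0.6486, 2.1757).
Then the next iterate is (s, t)₁ = (-0.1486, 3.6757).

(-0.1486, 3.6757)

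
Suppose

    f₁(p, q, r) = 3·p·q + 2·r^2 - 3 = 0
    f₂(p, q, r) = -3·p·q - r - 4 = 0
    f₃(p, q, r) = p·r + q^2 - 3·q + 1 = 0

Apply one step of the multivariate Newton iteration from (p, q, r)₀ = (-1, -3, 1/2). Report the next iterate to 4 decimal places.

(0.8182, -1.6212, 7.5000)

At (-1, -3, 1/2): F = (6.5000, -13.5000, 18.5000).
Jacobian J = [[3·q, 3·p, 4·r], [-3·q, -3·p, -1], [r, 2·q - 3, p]].
At the point, J = [[-9.0000, -3.0000, 2.0000], [9.0000, 3.0000, -1.0000], [0.5000, -9.0000, -1.0000]] (det J = -82.5000).
Solving J·Δ = −F gives Δ = (1.8182, 1.3788, 7.0000).
Then the next iterate is (p, q, r)₁ = (0.8182, -1.6212, 7.5000).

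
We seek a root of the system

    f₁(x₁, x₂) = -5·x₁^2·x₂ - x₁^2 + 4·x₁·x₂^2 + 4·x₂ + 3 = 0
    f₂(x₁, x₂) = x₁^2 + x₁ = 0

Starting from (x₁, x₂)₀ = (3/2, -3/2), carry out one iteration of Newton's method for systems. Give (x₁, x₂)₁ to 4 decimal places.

(0.5625, -1.5631)

At (3/2, -3/2): F = (25.1250, 3.7500).
Jacobian J = [[-10·x₁·x₂ - 2·x₁ + 4·x₂^2, -5·x₁^2 + 8·x₁·x₂ + 4], [2·x₁ + 1, 0]].
At the point, J = [[28.5000, -25.2500], [4.0000, 0.0000]] (det J = 101.0000).
Solving J·Δ = −F gives Δ = (-0.9375, -0.0631).
Then the next iterate is (x₁, x₂)₁ = (0.5625, -1.5631).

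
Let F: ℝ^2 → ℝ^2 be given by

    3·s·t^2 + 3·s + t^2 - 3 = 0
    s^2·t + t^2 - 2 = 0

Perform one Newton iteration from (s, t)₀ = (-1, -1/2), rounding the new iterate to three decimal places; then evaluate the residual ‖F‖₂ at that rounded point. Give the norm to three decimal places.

11.206

At (-1, -1/2): F = (-6.500, -2.250).
Jacobian J = [[3·t^2 + 3, 6·s·t + 2·t], [2·s·t, s^2 + 2·t]].
At the point, J = [[3.750, 2.000], [1.000, 0.000]] (det J = -2.000).
Solving J·Δ = −F gives Δ = (2.250, -0.969).
Then the next iterate is (s, t)₁ = (1.250, -1.469).
Re-evaluating at (1.250, -1.469): F = (11.00031, -2.13735), so ‖F‖₂ = 11.206.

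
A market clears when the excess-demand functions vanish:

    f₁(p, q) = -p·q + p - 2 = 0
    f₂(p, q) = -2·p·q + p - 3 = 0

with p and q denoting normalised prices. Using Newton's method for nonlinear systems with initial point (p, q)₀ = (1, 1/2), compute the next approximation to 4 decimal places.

At (1, 1/2): F = (-1.5000, -3.0000).
Jacobian J = [[-q + 1, -p], [-2·q + 1, -2·p]].
At the point, J = [[0.5000, -1.0000], [0.0000, -2.0000]] (det J = -1.0000).
Solving J·Δ = −F gives Δ = (0.0000, -1.5000).
Then the next iterate is (p, q)₁ = (1.0000, -1.0000).

(1.0000, -1.0000)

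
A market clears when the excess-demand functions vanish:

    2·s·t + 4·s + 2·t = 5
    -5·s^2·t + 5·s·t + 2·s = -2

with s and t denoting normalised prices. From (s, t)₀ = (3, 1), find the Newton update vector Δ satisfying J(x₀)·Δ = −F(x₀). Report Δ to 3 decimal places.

At (3, 1): F = (15.000, -22.000).
Jacobian J = [[2·t + 4, 2·s + 2], [-10·s·t + 5·t + 2, -5·s^2 + 5·s]].
At the point, J = [[6.000, 8.000], [-23.000, -30.000]] (det J = 4.000).
Solving J·Δ = −F gives Δ = (68.500, -53.250).

(68.500, -53.250)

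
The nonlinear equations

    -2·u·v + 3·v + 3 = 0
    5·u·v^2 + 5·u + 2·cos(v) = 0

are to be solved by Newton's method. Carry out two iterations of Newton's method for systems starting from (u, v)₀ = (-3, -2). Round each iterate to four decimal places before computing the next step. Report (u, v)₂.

At (-3, -2): F = (-15.0000, -75.832294).
Jacobian J = [[-2·v, -2·u + 3], [5·v^2 + 5, 10·u·v - 2·sin(v)]].
At the point, J = [[4.0000, 9.0000], [25.0000, 61.818595]] (det J = 22.274379).
Solving J·Δ = −F gives Δ = (10.9897, -3.2176).
Then the next iterate is (u, v)₁ = (7.9897, -5.2176).
Round to (7.9897, -5.2176) and repeat: F = (70.721317, 1128.448472), J = [[10.4352, -12.9794], [141.116749, -418.620732]].
Δ = (-5.8968, 0.7078), so (u, v)₂ = (2.0929, -4.5098).

(2.0929, -4.5098)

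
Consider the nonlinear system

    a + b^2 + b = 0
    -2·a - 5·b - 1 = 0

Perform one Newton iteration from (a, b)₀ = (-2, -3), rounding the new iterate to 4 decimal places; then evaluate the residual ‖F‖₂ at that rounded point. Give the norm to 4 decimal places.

3.0045

At (-2, -3): F = (4.0000, 18.0000).
Jacobian J = [[1, 2·b + 1], [-2, -5]].
At the point, J = [[1.0000, -5.0000], [-2.0000, -5.0000]] (det J = -15.0000).
Solving J·Δ = −F gives Δ = (4.6667, 1.7333).
Then the next iterate is (a, b)₁ = (2.6667, -1.2667).
Re-evaluating at (2.6667, -1.2667): F = (3.004529, 0.0001), so ‖F‖₂ = 3.0045.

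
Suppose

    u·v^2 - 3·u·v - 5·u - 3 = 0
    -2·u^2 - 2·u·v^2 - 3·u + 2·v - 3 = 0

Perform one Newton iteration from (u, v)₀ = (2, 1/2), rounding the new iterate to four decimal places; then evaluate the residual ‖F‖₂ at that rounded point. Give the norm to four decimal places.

At (2, 1/2): F = (-15.5000, -17.0000).
Jacobian J = [[v^2 - 3·v - 5, 2·u·v - 3·u], [-4·u - 2·v^2 - 3, -4·u·v + 2]].
At the point, J = [[-6.2500, -4.0000], [-11.5000, -2.0000]] (det J = -33.5000).
Solving J·Δ = −F gives Δ = (-1.1045, -2.1493).
Then the next iterate is (u, v)₁ = (0.8955, -1.6493).
Re-evaluating at (0.8955, -1.6493): F = (-0.610725, -15.460802), so ‖F‖₂ = 15.4729.

15.4729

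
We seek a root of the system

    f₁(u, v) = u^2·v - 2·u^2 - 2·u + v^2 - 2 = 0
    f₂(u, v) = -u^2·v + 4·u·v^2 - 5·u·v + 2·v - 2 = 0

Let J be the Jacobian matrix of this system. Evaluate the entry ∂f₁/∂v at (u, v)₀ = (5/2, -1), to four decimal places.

∂f₁/∂v = u^2 + 2·v.
At (5/2, -1) this is 4.2500.

4.2500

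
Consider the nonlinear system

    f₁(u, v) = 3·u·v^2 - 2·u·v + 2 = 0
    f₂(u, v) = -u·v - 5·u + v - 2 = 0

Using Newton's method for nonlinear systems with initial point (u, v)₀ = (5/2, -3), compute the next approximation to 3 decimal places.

(-1.692, -4.077)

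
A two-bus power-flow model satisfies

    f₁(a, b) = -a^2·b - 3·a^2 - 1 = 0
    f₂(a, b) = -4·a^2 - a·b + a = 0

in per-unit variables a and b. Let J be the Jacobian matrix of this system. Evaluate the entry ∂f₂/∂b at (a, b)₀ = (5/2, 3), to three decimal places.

∂f₂/∂b = -a.
At (5/2, 3) this is -2.500.

-2.500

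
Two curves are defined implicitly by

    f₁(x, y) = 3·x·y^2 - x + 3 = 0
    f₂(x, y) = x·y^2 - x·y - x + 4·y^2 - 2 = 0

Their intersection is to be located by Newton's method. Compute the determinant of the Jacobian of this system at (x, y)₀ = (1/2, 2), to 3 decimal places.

186.500

J = [[3·y^2 - 1, 6·x·y], [y^2 - y - 1, 2·x·y - x + 8·y]].
At the point, J = [[11.000, 6.000], [1.000, 17.500]].
det J = 186.500.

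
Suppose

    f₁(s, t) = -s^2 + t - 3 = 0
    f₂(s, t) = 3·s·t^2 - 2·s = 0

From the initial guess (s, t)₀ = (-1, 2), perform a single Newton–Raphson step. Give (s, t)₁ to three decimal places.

(0.000, 2.000)

At (-1, 2): F = (-2.000, -10.000).
Jacobian J = [[-2·s, 1], [3·t^2 - 2, 6·s·t]].
At the point, J = [[2.000, 1.000], [10.000, -12.000]] (det J = -34.000).
Solving J·Δ = −F gives Δ = (1.000, 0.000).
Then the next iterate is (s, t)₁ = (0.000, 2.000).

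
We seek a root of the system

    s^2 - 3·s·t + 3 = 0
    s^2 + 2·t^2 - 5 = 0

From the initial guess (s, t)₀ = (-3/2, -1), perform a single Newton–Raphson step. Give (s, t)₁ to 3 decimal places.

(-1.528, -1.167)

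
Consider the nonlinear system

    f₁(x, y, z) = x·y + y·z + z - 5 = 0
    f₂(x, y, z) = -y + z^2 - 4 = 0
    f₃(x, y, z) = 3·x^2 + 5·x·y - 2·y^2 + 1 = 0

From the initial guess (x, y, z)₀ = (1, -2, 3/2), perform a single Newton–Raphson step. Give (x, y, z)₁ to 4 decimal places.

At (1, -2, 3/2): F = (-8.5000, 0.2500, -14.0000).
Jacobian J = [[y, x + z, y + 1], [0, -1, 2·z], [6·x + 5·y, 5·x - 4·y, 0]].
At the point, J = [[-2.0000, 2.5000, -1.0000], [0.0000, -1.0000, 3.0000], [-4.0000, 13.0000, 0.0000]] (det J = 52.0000).
Solving J·Δ = −F gives Δ = (-4.5625, -0.3269, -0.1923).
Then the next iterate is (x, y, z)₁ = (-3.5625, -2.3269, 1.3077).

(-3.5625, -2.3269, 1.3077)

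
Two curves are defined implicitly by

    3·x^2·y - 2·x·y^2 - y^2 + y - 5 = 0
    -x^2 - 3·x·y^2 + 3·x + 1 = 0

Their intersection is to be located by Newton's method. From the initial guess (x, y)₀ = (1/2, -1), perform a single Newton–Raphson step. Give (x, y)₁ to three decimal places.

At (1/2, -1): F = (-8.750, 0.750).
Jacobian J = [[6·x·y - 2·y^2, 3·x^2 - 4·x·y - 2·y + 1], [-2·x - 3·y^2 + 3, -6·x·y]].
At the point, J = [[-5.000, 5.750], [-1.000, 3.000]] (det J = -9.250).
Solving J·Δ = −F gives Δ = (-3.304, -1.351).
Then the next iterate is (x, y)₁ = (-2.804, -2.351).

(-2.804, -2.351)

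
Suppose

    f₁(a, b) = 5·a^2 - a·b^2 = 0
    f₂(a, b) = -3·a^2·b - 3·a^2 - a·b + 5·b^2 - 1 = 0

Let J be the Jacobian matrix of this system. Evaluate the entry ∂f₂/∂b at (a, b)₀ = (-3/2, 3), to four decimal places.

24.7500

∂f₂/∂b = -3·a^2 - a + 10·b.
At (-3/2, 3) this is 24.7500.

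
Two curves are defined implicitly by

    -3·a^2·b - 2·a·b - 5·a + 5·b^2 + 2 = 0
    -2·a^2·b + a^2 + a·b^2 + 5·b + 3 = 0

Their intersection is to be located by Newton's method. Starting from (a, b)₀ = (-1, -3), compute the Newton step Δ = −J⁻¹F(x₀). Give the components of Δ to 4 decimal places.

(0.1981, 1.6656)

At (-1, -3): F = (55.0000, -14.0000).
Jacobian J = [[-6·a·b - 2·b - 5, -3·a^2 - 2·a + 10·b], [-4·a·b + 2·a + b^2, -2·a^2 + 2·a·b + 5]].
At the point, J = [[-17.0000, -31.0000], [-5.0000, 9.0000]] (det J = -308.0000).
Solving J·Δ = −F gives Δ = (0.1981, 1.6656).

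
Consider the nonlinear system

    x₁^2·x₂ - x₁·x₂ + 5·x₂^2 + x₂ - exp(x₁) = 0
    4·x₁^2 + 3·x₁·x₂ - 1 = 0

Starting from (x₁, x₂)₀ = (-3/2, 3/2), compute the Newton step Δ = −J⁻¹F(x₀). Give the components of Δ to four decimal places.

At (-3/2, 3/2): F = (18.151870, 1.2500).
Jacobian J = [[2·x₁·x₂ - x₂ - exp(x₁), x₁^2 - x₁ + 10·x₂ + 1], [8·x₁ + 3·x₂, 3·x₁]].
At the point, J = [[-6.223130, 19.7500], [-7.5000, -4.5000]] (det J = 176.129086).
Solving J·Δ = −F gives Δ = (0.6039, -0.7288).

(0.6039, -0.7288)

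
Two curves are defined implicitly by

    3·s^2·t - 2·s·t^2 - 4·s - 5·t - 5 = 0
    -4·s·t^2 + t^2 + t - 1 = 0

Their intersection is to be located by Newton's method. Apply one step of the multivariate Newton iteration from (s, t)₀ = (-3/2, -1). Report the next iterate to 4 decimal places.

At (-3/2, -1): F = (2.2500, 5.0000).
Jacobian J = [[6·s·t - 2·t^2 - 4, 3·s^2 - 4·s·t - 5], [-4·t^2, -8·s·t + 2·t + 1]].
At the point, J = [[3.0000, -4.2500], [-4.0000, -13.0000]] (det J = -56.0000).
Solving J·Δ = −F gives Δ = (-0.1429, 0.4286).
Then the next iterate is (s, t)₁ = (-1.6429, -0.5714).

(-1.6429, -0.5714)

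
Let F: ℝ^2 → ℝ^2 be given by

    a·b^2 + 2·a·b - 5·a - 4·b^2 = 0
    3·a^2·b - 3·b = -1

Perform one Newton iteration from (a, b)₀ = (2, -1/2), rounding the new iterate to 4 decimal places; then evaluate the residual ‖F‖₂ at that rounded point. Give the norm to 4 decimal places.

At (2, -1/2): F = (-12.5000, -3.5000).
Jacobian J = [[b^2 + 2·b - 5, 2·a·b + 2·a - 8·b], [6·a·b, 3·a^2 - 3]].
At the point, J = [[-5.7500, 6.0000], [-6.0000, 9.0000]] (det J = -15.7500).
Solving J·Δ = −F gives Δ = (-5.8095, -3.4841).
Then the next iterate is (a, b)₁ = (-3.8095, -3.9841).
Re-evaluating at (-3.8095, -3.9841): F = (-74.558248, -160.502947), so ‖F‖₂ = 176.9749.

176.9749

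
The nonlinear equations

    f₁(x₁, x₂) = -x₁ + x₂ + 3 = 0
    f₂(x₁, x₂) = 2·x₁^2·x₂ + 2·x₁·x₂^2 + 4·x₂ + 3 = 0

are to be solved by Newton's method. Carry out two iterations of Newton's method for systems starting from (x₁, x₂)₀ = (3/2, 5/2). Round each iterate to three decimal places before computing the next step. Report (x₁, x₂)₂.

(3.071, 0.071)

At (3/2, 5/2): F = (4.000, 43.000).
Jacobian J = [[-1, 1], [4·x₁·x₂ + 2·x₂^2, 2·x₁^2 + 4·x₁·x₂ + 4]].
At the point, J = [[-1.000, 1.000], [27.500, 23.500]] (det J = -51.000).
Solving J·Δ = −F gives Δ = (1.000, -3.000).
Then the next iterate is (x₁, x₂)₁ = (2.500, -0.500).
Round to (2.500, -0.500) and repeat: F = (0.000, -4.000), J = [[-1.000, 1.000], [-4.500, 11.500]].
Δ = (0.571, 0.571), so (x₁, x₂)₂ = (3.071, 0.071).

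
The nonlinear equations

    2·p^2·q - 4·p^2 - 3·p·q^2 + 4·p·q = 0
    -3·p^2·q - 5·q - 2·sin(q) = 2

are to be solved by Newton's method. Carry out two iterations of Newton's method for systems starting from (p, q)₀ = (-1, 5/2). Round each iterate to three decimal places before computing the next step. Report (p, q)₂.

At (-1, 5/2): F = (9.750, -23.19694).
Jacobian J = [[4·p·q - 8·p - 3·q^2 + 4·q, 2·p^2 - 6·p·q + 4·p], [-6·p·q, -3·p^2 - 2·cos(q) - 5]].
At the point, J = [[-10.750, 13.000], [15.000, -6.39771]] (det J = -126.22459).
Solving J·Δ = −F gives Δ = (1.895, 0.817).
Then the next iterate is (p, q)₁ = (0.895, 3.317).
Round to (0.895, 3.317) and repeat: F = (-15.55692, -26.20698), J = [[-15.02461, -12.63024], [-17.81229, -5.43376]].
Δ = (-1.720, 0.814), so (p, q)₂ = (-0.825, 4.131).

(-0.825, 4.131)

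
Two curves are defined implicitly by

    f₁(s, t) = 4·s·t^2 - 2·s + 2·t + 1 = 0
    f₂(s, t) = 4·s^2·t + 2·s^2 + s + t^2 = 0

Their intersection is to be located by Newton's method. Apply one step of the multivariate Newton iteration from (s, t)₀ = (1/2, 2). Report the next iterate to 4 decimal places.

(0.2500, 1.1500)

At (1/2, 2): F = (12.0000, 7.0000).
Jacobian J = [[4·t^2 - 2, 8·s·t + 2], [8·s·t + 4·s + 1, 4·s^2 + 2·t]].
At the point, J = [[14.0000, 10.0000], [11.0000, 5.0000]] (det J = -40.0000).
Solving J·Δ = −F gives Δ = (-0.2500, -0.8500).
Then the next iterate is (s, t)₁ = (0.2500, 1.1500).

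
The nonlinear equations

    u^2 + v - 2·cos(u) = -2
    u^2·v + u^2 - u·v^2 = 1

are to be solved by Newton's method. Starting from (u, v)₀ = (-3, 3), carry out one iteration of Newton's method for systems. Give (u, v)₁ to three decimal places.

(-0.296, 4.009)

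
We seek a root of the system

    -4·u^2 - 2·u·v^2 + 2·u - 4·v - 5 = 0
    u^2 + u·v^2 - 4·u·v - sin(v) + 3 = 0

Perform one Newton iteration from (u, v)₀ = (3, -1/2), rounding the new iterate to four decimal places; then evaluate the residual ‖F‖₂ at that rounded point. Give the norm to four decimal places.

At (3, -1/2): F = (-34.5000, 19.229426).
Jacobian J = [[-8·u - 2·v^2 + 2, -4·u·v - 4], [2·u + v^2 - 4·v, 2·u·v - 4·u - cos(v)]].
At the point, J = [[-22.5000, 2.0000], [8.2500, -15.877583]] (det J = 340.745608).
Solving J·Δ = −F gives Δ = (-1.4947, 0.4345).
Then the next iterate is (u, v)₁ = (1.5053, -0.0655).
Re-evaluating at (1.5053, -0.0655): F = (-10.804029, 5.732228), so ‖F‖₂ = 12.2305.

12.2305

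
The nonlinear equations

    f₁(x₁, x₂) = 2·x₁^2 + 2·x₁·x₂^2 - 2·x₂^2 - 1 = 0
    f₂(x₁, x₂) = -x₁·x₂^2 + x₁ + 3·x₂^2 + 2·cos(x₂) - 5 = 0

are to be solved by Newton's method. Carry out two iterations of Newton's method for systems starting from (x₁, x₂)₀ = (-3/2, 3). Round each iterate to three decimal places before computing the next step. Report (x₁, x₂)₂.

At (-3/2, 3): F = (-41.500, 32.02002).
Jacobian J = [[4·x₁ + 2·x₂^2, 4·x₁·x₂ - 4·x₂], [-x₂^2 + 1, -2·x₁·x₂ + 6·x₂ - 2·sin(x₂)]].
At the point, J = [[12.000, -30.000], [-8.000, 26.71776]] (det J = 80.61312).
Solving J·Δ = −F gives Δ = (1.838, -0.648).
Then the next iterate is (x₁, x₂)₁ = (0.338, 2.352).
Round to (0.338, 2.352) and repeat: F = (-8.09575, 8.65566), J = [[12.41581, -6.22810], [-4.53190, 11.10191]].
Δ = (0.328, -0.646), so (x₁, x₂)₂ = (0.666, 1.706).

(0.666, 1.706)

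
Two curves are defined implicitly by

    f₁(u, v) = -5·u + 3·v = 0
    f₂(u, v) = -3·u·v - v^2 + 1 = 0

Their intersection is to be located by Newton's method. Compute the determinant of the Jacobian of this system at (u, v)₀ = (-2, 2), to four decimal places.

J = [[-5, 3], [-3·v, -3·u - 2·v]].
At the point, J = [[-5.0000, 3.0000], [-6.0000, 2.0000]].
det J = 8.0000.

8.0000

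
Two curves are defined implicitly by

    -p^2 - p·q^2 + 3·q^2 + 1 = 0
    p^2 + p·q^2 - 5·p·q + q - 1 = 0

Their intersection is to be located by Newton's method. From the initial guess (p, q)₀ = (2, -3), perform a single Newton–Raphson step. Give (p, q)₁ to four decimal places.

(1.6327, -1.2041)

At (2, -3): F = (6.0000, 48.0000).
Jacobian J = [[-2·p - q^2, -2·p·q + 6·q], [2·p + q^2 - 5·q, 2·p·q - 5·p + 1]].
At the point, J = [[-13.0000, -6.0000], [28.0000, -21.0000]] (det J = 441.0000).
Solving J·Δ = −F gives Δ = (-0.3673, 1.7959).
Then the next iterate is (p, q)₁ = (1.6327, -1.2041).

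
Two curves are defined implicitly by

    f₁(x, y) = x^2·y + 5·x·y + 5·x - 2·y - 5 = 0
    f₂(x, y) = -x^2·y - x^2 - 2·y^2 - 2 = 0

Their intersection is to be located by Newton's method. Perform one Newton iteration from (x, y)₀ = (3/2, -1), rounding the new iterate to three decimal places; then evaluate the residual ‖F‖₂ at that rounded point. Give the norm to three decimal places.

At (3/2, -1): F = (-5.250, -4.000).
Jacobian J = [[2·x·y + 5·y + 5, x^2 + 5·x - 2], [-2·x·y - 2·x, -x^2 - 4·y]].
At the point, J = [[-3.000, 7.750], [0.000, 1.750]] (det J = -5.250).
Solving J·Δ = −F gives Δ = (4.155, 2.286).
Then the next iterate is (x, y)₁ = (5.655, 1.286).
Re-evaluating at (5.655, 1.286): F = (98.18968, -78.41164), so ‖F‖₂ = 125.657.

125.657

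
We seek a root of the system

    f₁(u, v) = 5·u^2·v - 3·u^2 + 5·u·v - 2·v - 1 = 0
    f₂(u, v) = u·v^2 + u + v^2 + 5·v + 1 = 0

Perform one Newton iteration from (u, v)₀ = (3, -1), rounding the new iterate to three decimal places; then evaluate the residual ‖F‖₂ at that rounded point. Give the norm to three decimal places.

15.668

At (3, -1): F = (-86.000, 3.000).
Jacobian J = [[10·u·v - 6·u + 5·v, 5·u^2 + 5·u - 2], [v^2 + 1, 2·u·v + 2·v + 5]].
At the point, J = [[-53.000, 58.000], [2.000, -3.000]] (det J = 43.000).
Solving J·Δ = −F gives Δ = (-1.953, -0.302).
Then the next iterate is (u, v)₁ = (1.047, -1.302).
Re-evaluating at (1.047, -1.302): F = (-15.63692, -0.99292), so ‖F‖₂ = 15.668.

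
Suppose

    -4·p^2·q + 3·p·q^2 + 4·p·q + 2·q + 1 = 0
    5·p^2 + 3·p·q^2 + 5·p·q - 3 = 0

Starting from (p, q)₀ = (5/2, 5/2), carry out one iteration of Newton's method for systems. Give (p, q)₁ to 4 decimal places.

(1.7471, 1.2195)

At (5/2, 5/2): F = (15.3750, 106.3750).
Jacobian J = [[-8·p·q + 3·q^2 + 4·q, -4·p^2 + 6·p·q + 4·p + 2], [10·p + 3·q^2 + 5·q, 6·p·q + 5·p]].
At the point, J = [[-21.2500, 24.5000], [56.2500, 50.0000]] (det J = -2440.6250).
Solving J·Δ = −F gives Δ = (-0.7529, -1.2805).
Then the next iterate is (p, q)₁ = (1.7471, 1.2195).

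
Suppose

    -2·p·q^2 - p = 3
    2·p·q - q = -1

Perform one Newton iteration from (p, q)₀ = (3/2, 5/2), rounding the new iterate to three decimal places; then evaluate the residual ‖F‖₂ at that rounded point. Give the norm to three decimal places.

7.420

At (3/2, 5/2): F = (-23.250, 6.000).
Jacobian J = [[-2·q^2 - 1, -4·p·q], [2·q, 2·p - 1]].
At the point, J = [[-13.500, -15.000], [5.000, 2.000]] (det J = 48.000).
Solving J·Δ = −F gives Δ = (-0.906, -0.734).
Then the next iterate is (p, q)₁ = (0.594, 1.766).
Re-evaluating at (0.594, 1.766): F = (-7.29908, 1.33201), so ‖F‖₂ = 7.420.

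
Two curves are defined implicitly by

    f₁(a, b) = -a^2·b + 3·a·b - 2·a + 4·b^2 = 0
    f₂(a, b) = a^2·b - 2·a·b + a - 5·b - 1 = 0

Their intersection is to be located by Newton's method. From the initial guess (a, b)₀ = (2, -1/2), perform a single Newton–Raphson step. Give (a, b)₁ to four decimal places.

At (2, -1/2): F = (-4.0000, 3.5000).
Jacobian J = [[-2·a·b + 3·b - 2, -a^2 + 3·a + 8·b], [2·a·b - 2·b + 1, a^2 - 2·a - 5]].
At the point, J = [[-1.5000, -2.0000], [0.0000, -5.0000]] (det J = 7.5000).
Solving J·Δ = −F gives Δ = (-3.6000, 0.7000).
Then the next iterate is (a, b)₁ = (-1.6000, 0.2000).

(-1.6000, 0.2000)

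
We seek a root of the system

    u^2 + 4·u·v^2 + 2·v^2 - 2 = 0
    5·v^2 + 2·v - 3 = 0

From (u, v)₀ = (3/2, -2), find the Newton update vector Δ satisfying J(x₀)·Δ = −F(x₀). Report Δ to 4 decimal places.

(-0.4810, 0.7222)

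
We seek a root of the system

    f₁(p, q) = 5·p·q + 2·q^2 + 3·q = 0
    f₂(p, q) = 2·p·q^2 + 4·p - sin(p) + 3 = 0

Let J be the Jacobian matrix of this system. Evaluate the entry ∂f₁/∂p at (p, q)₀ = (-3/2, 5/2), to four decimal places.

∂f₁/∂p = 5·q.
At (-3/2, 5/2) this is 12.5000.

12.5000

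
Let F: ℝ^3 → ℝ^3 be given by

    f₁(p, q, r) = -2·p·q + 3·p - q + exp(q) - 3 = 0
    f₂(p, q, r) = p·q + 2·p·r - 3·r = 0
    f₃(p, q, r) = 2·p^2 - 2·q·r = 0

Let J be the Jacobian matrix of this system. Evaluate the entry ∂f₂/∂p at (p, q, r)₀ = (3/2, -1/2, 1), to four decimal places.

1.5000

∂f₂/∂p = q + 2·r.
At (3/2, -1/2, 1) this is 1.5000.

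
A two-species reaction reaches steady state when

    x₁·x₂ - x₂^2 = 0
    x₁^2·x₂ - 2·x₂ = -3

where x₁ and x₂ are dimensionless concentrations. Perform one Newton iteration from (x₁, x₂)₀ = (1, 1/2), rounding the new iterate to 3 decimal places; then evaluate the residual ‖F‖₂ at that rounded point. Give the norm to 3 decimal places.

5.186

At (1, 1/2): F = (0.250, 2.500).
Jacobian J = [[x₂, x₁ - 2·x₂], [2·x₁·x₂, x₁^2 - 2]].
At the point, J = [[0.500, 0.000], [1.000, -1.000]] (det J = -0.500).
Solving J·Δ = −F gives Δ = (-0.500, 2.000).
Then the next iterate is (x₁, x₂)₁ = (0.500, 2.500).
Re-evaluating at (0.500, 2.500): F = (-5.000, -1.375), so ‖F‖₂ = 5.186.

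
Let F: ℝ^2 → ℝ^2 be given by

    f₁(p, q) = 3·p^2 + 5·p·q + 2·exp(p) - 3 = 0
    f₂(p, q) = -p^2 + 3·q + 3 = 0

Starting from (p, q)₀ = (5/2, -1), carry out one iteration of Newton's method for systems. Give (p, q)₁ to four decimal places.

(1.5279, -0.5368)

At (5/2, -1): F = (27.614988, -6.2500).
Jacobian J = [[6·p + 5·q + 2·exp(p), 5·p], [-2·p, 3]].
At the point, J = [[34.364988, 12.5000], [-5.0000, 3.0000]] (det J = 165.594964).
Solving J·Δ = −F gives Δ = (-0.9721, 0.4632).
Then the next iterate is (p, q)₁ = (1.5279, -0.5368).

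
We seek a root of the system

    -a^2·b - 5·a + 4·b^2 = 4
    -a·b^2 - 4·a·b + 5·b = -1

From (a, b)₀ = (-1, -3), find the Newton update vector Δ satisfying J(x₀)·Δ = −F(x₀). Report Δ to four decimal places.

(7.2619, -1.5952)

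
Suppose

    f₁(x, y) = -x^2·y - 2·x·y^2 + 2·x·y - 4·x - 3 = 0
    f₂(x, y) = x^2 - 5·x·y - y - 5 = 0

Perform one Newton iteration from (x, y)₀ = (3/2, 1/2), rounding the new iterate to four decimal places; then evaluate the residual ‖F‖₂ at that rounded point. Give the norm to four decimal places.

5.5236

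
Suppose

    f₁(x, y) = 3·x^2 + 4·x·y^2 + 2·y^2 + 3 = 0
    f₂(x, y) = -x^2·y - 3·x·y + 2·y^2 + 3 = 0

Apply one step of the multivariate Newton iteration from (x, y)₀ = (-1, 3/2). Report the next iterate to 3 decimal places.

(-6.000, -0.750)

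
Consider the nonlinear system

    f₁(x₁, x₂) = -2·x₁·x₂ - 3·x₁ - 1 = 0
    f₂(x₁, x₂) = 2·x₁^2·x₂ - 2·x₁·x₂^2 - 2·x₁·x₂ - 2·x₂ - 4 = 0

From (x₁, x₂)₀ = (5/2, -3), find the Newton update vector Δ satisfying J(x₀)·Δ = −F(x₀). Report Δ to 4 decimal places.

At (5/2, -3): F = (6.5000, -65.5000).
Jacobian J = [[-2·x₂ - 3, -2·x₁], [4·x₁·x₂ - 2·x₂^2 - 2·x₂, 2·x₁^2 - 4·x₁·x₂ - 2·x₁ - 2]].
At the point, J = [[3.0000, -5.0000], [-42.0000, 35.5000]] (det J = -103.5000).
Solving J·Δ = −F gives Δ = (-0.9348, 0.7391).

(-0.9348, 0.7391)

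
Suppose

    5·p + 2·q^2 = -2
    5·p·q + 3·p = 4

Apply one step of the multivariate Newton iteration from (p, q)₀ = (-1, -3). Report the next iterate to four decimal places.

(-0.8757, -1.6982)

At (-1, -3): F = (15.0000, 8.0000).
Jacobian J = [[5, 4·q], [5·q + 3, 5·p]].
At the point, J = [[5.0000, -12.0000], [-12.0000, -5.0000]] (det J = -169.0000).
Solving J·Δ = −F gives Δ = (0.1243, 1.3018).
Then the next iterate is (p, q)₁ = (-0.8757, -1.6982).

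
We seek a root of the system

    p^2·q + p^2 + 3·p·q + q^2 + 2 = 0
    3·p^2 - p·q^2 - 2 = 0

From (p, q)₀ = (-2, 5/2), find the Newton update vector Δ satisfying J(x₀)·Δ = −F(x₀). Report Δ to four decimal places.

(0.4878, -1.3598)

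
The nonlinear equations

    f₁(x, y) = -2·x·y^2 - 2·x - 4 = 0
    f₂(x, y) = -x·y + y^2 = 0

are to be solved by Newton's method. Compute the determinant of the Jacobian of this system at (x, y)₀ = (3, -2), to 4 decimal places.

J = [[-2·y^2 - 2, -4·x·y], [-y, -x + 2·y]].
At the point, J = [[-10.0000, 24.0000], [2.0000, -7.0000]].
det J = 22.0000.

22.0000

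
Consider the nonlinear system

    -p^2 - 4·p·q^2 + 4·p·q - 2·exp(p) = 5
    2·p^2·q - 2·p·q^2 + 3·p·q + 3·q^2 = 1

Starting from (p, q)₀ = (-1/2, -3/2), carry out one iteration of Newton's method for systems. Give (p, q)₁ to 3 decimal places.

At (-1/2, -3/2): F = (1.03694, 9.500).
Jacobian J = [[-2·p - 4·q^2 + 4·q - 2·exp(p), -8·p·q + 4·p], [4·p·q - 2·q^2 + 3·q, 2·p^2 - 4·p·q + 3·p + 6·q]].
At the point, J = [[-15.21306, -8.000], [-6.000, -13.000]] (det J = 149.76980).
Solving J·Δ = −F gives Δ = (-0.417, 0.923).
Then the next iterate is (p, q)₁ = (-0.917, -0.577).

(-0.917, -0.577)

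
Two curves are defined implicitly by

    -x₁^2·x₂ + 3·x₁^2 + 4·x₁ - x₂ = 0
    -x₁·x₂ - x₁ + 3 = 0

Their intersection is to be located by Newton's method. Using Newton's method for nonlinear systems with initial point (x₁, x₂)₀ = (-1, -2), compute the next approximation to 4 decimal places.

At (-1, -2): F = (3.0000, 2.0000).
Jacobian J = [[-2·x₁·x₂ + 6·x₁ + 4, -x₁^2 - 1], [-x₂ - 1, -x₁]].
At the point, J = [[-6.0000, -2.0000], [1.0000, 1.0000]] (det J = -4.0000).
Solving J·Δ = −F gives Δ = (1.7500, -3.7500).
Then the next iterate is (x₁, x₂)₁ = (0.7500, -5.7500).

(0.7500, -5.7500)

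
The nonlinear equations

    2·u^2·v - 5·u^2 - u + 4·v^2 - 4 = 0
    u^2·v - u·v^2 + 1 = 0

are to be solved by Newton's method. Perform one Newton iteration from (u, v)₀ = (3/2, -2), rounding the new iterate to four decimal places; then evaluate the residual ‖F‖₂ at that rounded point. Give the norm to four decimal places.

3.9876

At (3/2, -2): F = (-9.7500, -9.5000).
Jacobian J = [[4·u·v - 10·u - 1, 2·u^2 + 8·v], [2·u·v - v^2, u^2 - 2·u·v]].
At the point, J = [[-28.0000, -11.5000], [-10.0000, 8.2500]] (det J = -346.0000).
Solving J·Δ = −F gives Δ = (-0.5482, 0.4870).
Then the next iterate is (u, v)₁ = (0.9518, -1.5130).
Re-evaluating at (0.9518, -1.5130): F = (-3.066064, -2.549493), so ‖F‖₂ = 3.9876.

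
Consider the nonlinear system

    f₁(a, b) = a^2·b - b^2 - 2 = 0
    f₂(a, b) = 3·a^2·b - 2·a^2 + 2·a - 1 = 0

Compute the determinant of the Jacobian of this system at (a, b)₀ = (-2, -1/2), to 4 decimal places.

-56.0000

J = [[2·a·b, a^2 - 2·b], [6·a·b - 4·a + 2, 3·a^2]].
At the point, J = [[2.0000, 5.0000], [16.0000, 12.0000]].
det J = -56.0000.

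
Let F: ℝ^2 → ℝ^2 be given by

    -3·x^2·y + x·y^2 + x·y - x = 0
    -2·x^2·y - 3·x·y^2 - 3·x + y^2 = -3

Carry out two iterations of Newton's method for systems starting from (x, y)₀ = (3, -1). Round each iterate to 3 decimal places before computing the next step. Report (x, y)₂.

(0.284, -0.870)

At (3, -1): F = (24.000, 4.000).
Jacobian J = [[-6·x·y + y^2 + y - 1, -3·x^2 + 2·x·y + x], [-4·x·y - 3·y^2 - 3, -2·x^2 - 6·x·y + 2·y]].
At the point, J = [[17.000, -30.000], [6.000, -2.000]] (det J = 146.000).
Solving J·Δ = −F gives Δ = (-0.493, 0.521).
Then the next iterate is (x, y)₁ = (2.507, -0.479).
Round to (2.507, -0.479) and repeat: F = (5.89897, 0.00389), J = [[5.95556, -18.74985], [1.11509, -6.32298]].
Δ = (-2.223, -0.391), so (x, y)₂ = (0.284, -0.870).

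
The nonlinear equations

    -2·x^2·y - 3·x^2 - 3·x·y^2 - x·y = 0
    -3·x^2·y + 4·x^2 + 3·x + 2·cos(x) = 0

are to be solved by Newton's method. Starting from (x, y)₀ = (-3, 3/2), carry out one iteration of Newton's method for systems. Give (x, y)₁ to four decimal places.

(-1.8170, 1.2019)

At (-3, 3/2): F = (-29.2500, -15.479985).
Jacobian J = [[-4·x·y - 6·x - 3·y^2 - y, -2·x^2 - 6·x·y - x], [-6·x·y + 8·x - 2·sin(x) + 3, -3·x^2]].
At the point, J = [[27.7500, 12.0000], [6.282240, -27.0000]] (det J = -824.636880).
Solving J·Δ = −F gives Δ = (1.1830, -0.2981).
Then the next iterate is (x, y)₁ = (-1.8170, 1.2019).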